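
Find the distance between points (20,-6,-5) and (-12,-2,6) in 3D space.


dx=-32, dy=4, dz=11
d = sqrt(1024+16+121) = sqrt(1161) = 34.0735

34.0735


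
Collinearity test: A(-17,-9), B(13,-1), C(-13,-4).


-17*(-1+ 4) + 13*(-4+ 9) - 13*(-9+ 1)
= -51 + 65 + 104 = 118

No, not collinear (determinant = 118)


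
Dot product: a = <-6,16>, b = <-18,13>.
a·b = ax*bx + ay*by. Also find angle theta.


a·b = -6*(-18) + 16*13 = 108 + 208 = 316
|a| = sqrt(36+256) = 17.0880
|b| = sqrt(324+169) = 22.2036
cos(theta) = 316/(sqrt(292)*sqrt(493)) = 316/sqrt(143956) = 0.832860
theta = arccos(316/sqrt(143956)) = 33.6063 degrees

a·b = 316, theta = 33.6063 deg


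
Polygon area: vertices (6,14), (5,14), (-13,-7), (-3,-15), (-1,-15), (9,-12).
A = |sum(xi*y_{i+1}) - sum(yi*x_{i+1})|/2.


sum(xi*y_{i+1}) = 6*14 + 5*(-7) - 13*(-15) - 3*(-15) - 1*(-12) + 9*14 = 427
sum(yi*x_{i+1}) = 14*5 + 14*(-13) - 7*(-3) - 15*(-1) - 15*9 - 12*6 = -283
Area = |427 + 283|/2 = 710/2 = 355.0000

355.0000 sq units


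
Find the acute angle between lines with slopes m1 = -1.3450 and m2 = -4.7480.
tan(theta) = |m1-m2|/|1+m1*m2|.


m1-m2 = 3.403
1+m1*m2 = 7.38606
tan(theta) = |3.403/7.38606| = 0.460733
theta = arctan(|3.403/7.38606|) = 24.7371 degrees (acute angle)

24.7371 degrees


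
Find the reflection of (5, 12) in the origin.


Reflection rule for origin: (-x, -y)
(5, 12) -> (-5, -12)

(-5, -12)


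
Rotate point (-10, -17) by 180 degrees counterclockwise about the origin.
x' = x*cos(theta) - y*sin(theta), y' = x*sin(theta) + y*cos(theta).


cos(180) = -1, sin(180) = 0
x' = -10*(-1) + 17*0 = 10
y' = -10*0 - 17*(-1) = 17

(10, 17)


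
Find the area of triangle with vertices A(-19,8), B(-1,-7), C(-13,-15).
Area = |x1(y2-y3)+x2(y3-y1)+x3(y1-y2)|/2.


-19*(-7+ 15) = -152
-1*(-15-8) = 23
-13*(8+ 7) = -195
sum = -324
Area = |-324|/2 = 162.0000

162.0000 sq units


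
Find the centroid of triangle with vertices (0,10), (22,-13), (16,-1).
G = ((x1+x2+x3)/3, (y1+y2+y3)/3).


Gx = (0+22+16)/3 = 38/3 = 12.6667
Gy = (10- 13- 1)/3 = -4/3 = -1.3333

G = (12.6667, -1.3333)


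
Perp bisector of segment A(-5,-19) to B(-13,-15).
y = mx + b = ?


Midpoint = (-9, -17)
Slope of AB = dy/dx = 4/(-8) = -0.5000
Perp slope = -dx/dy = 8/4 = 2.0000
b = My - (perp slope)*Mx = -17 + (-8*(-9))/4 = -17 + 18.0000 = 1.0000

y = 2.0000x + 1.0000


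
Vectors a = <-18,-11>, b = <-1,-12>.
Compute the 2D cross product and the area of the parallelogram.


cross = -18*(-12) + 11*(-1) = 216 - 11 = 205
Parallelogram area = |205| = 205

cross = 205, parallelogram area = 205


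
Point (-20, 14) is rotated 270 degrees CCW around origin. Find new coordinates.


cos(270) = 0, sin(270) = -1
x' = -20*0 - 14*(-1) = 14
y' = -20*(-1) + 14*0 = 20

(14, 20)


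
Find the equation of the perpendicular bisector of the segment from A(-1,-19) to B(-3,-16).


Midpoint = (-2, -17.5)
Slope of AB = dy/dx = 3/(-2) = -1.5000
Perp slope = -dx/dy = 2/3 = 0.6667
b = My - (perp slope)*Mx = -17.5 + (-2*(-2))/3 = -17.5 + 1.3333 = -16.1667

y = 0.6667x - 16.1667


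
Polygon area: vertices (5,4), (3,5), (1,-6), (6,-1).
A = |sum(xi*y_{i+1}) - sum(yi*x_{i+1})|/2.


sum(xi*y_{i+1}) = 5*5 + 3*(-6) + 1*(-1) + 6*4 = 30
sum(yi*x_{i+1}) = 4*3 + 5*1 - 6*6 - 1*5 = -24
Area = |30 + 24|/2 = 54/2 = 27.0000

27.0000 sq units


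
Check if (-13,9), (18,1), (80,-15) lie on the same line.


-13*(1+ 15) + 18*(-15-9) + 80*(9-1)
= -208 - 432 + 640 = 0

Yes, collinear (determinant = 0)


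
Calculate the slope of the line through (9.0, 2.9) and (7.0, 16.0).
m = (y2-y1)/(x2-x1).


dy = 16.0 - 2.9 = 13.1
dx = 7.0 - 9.0 = -2.0
m = 13.1/(-2.0) = -6.5500

m = -6.5500


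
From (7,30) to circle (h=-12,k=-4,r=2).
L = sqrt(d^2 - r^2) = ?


d = sqrt((7+ 12)^2 + (30+ 4)^2) = sqrt(361+1156) = 38.9487
L = sqrt(1517.0000 - 4) = sqrt(1513.0000) = 38.8973

38.8973


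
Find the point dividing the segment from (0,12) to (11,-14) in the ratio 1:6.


Px = (1*11 + 6*0)/7 = 11/7 = 1.5714
Py = (1*(-14) + 6*12)/7 = 58/7 = 8.2857

P = (1.5714, 8.2857)


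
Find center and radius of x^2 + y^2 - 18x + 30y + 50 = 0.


h = -D/2 = 18/2 = 9
k = -E/2 = -30/2 = -15
r^2 = h^2 + k^2 - F = 81 + 225 - 50 = 256
r = 16

Center (9, -15), radius = 16


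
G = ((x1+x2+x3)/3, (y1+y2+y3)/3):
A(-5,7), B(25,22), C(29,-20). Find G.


Gx = (-5+25+29)/3 = 49/3 = 16.3333
Gy = (7+22- 20)/3 = 9/3 = 3.0000

G = (16.3333, 3.0000)


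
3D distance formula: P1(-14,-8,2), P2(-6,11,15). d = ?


dx=8, dy=19, dz=13
d = sqrt(64+361+169) = sqrt(594) = 24.3721

24.3721


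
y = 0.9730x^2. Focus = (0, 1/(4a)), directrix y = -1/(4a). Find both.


a = 0.9730
1/(4a) = 0.2569
Focus = (0, 0.2569)
Directrix: y = -0.2569

Focus = (0, 0.2569), Directrix: y = -0.2569


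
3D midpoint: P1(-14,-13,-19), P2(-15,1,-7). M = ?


Mx = (-14- 15)/2 = -14.5000
My = (-13+1)/2 = -6.0000
Mz = (-19- 7)/2 = -13.0000

M = (-14.5000, -6.0000, -13.0000)


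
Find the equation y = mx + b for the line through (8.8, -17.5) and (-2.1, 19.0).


m = (36.5)/(-10.9) = -3.3486
b = y1 - m*x1 = -17.5 - (36.5*8.8)/(-10.9) = -17.5 + 29.4679 = 11.9679

y = -3.3486x + 11.9679


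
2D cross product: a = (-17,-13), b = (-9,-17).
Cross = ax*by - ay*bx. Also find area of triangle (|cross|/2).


cross = -17*(-17) + 13*(-9) = 289 - 117 = 172
Triangle area = |172|/2 = 172/2 = 86.0000

cross = 172, triangle area = 86.0000


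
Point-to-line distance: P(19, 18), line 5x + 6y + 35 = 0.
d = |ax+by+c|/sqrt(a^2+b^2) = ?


|5*19 + 6*18 + 35| = |238| = 238
sqrt(25 + 36) = sqrt(61) = 7.8102
d = 238/sqrt(61) = 30.4728

30.4728


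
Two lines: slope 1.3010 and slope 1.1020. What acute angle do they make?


m1-m2 = 0.199
1+m1*m2 = 2.433702
tan(theta) = |0.199/2.433702| = 0.081768
theta = arctan(|0.199/2.433702|) = 4.6746 degrees (acute angle)

4.6746 degrees


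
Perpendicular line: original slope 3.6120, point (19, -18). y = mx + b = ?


Perpendicular slope = -1/m1 = -1/3.6120 = -0.2769
b2 = y0 - m2*x0 = -18 + 19/3.6120 = -18 + 5.2602 = -12.7398

y = -0.2769x - 12.7398


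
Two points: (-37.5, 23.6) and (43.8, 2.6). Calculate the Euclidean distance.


dx = 43.8 + 37.5 = 81.3
dy = 2.6 - 23.6 = -21.0
d = sqrt(6609.69 + 441.0) = sqrt(7050.69) = 83.9684

83.9684


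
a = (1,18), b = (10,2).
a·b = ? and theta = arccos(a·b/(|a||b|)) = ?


a·b = 1*10 + 18*2 = 10 + 36 = 46
|a| = sqrt(1+324) = 18.0278
|b| = sqrt(100+4) = 10.1980
cos(theta) = 46/(sqrt(325)*sqrt(104)) = 46/sqrt(33800) = 0.250207
theta = arccos(46/sqrt(33800)) = 75.5102 degrees

a·b = 46, theta = 75.5102 deg


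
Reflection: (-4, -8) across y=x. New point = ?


Reflection rule for y=x: (y, x)
(-4, -8) -> (-8, -4)

(-8, -4)


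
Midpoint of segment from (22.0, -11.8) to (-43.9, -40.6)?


Mx = (22.0 - 43.9)/2 = -21.9/2 = -10.9500
My = (-11.8 - 40.6)/2 = -52.4/2 = -26.2000

(-10.9500, -26.2000)


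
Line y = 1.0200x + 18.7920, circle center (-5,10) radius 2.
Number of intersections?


Substitute y = 1.0200x + 18.7920: (x+ 5)^2 + (1.0200x+18.7920-10)^2 = 4
Expand to Ax^2 + Bx + C = 0, where b-k = 8.792
A = 1+m^2 = 2.0404
B = 2(m(b-k) - h) = 2(1.0200*8.792 + 5) = 27.93568
C = h^2 + (b-k)^2 - r^2 = 25 + 77.299264 - 4 = 98.299264
disc = B^2-4AC = 780.4022 - 802.2793 = -21.8771
disc < 0

0 intersection points


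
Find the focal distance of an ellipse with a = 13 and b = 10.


c^2 = 13^2 - 10^2 = 169 - 100 = 69
c = sqrt(69) = 8.3066

c = 8.3066


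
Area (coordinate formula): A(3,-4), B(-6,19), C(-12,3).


3*(19-3) = 48
-6*(3+ 4) = -42
-12*(-4-19) = 276
sum = 282
Area = |282|/2 = 141.0000

141.0000 sq units


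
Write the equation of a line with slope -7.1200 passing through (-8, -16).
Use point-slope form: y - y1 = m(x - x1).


y + 16 = -7.1200(x + 8)
y = -7.1200x - 16 + 7.1200*(-8)
y = -7.1200x - 72.9600

y = -7.1200x - 72.9600


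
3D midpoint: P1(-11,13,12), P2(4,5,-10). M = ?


Mx = (-11+4)/2 = -3.5000
My = (13+5)/2 = 9.0000
Mz = (12- 10)/2 = 1.0000

M = (-3.5000, 9.0000, 1.0000)


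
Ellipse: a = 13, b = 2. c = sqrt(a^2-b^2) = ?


c^2 = 13^2 - 2^2 = 169 - 4 = 165
c = sqrt(165) = 12.8452

c = 12.8452


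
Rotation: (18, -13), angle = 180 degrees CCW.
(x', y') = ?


cos(180) = -1, sin(180) = 0
x' = 18*(-1) + 13*0 = -18
y' = 18*0 - 13*(-1) = 13

(-18, 13)


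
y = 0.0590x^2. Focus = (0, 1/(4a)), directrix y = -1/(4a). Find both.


a = 0.0590
1/(4a) = 4.2373
Focus = (0, 4.2373)
Directrix: y = -4.2373

Focus = (0, 4.2373), Directrix: y = -4.2373


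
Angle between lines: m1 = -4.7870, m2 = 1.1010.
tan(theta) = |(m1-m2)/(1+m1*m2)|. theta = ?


m1-m2 = -5.888
1+m1*m2 = -4.270487
tan(theta) = |-5.888/(-4.270487)| = 1.378765
theta = arctan(|-5.888/(-4.270487)|) = 54.0471 degrees (acute angle)

54.0471 degrees


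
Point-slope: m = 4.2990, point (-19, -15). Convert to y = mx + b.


y + 15 = 4.2990(x + 19)
y = 4.2990x - 15 - 4.2990*(-19)
y = 4.2990x + 66.6810

y = 4.2990x + 66.6810


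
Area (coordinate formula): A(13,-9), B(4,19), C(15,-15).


13*(19+ 15) = 442
4*(-15+ 9) = -24
15*(-9-19) = -420
sum = -2
Area = |-2|/2 = 1.0000

1.0000 sq units


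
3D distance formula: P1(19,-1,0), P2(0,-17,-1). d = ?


dx=-19, dy=-16, dz=-1
d = sqrt(361+256+1) = sqrt(618) = 24.8596

24.8596


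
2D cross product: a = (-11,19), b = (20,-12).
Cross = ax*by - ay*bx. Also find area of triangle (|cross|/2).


cross = -11*(-12) - 19*20 = 132 - 380 = -248
Triangle area = |-248|/2 = 248/2 = 124.0000

cross = -248, triangle area = 124.0000


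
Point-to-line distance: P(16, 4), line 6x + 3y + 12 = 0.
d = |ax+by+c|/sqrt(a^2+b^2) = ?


|6*16 + 3*4 + 12| = |120| = 120
sqrt(36 + 9) = sqrt(45) = 6.7082
d = 120/sqrt(45) = 17.8885

17.8885


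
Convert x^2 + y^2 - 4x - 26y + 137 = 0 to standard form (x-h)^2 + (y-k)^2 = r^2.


h = -D/2 = 4/2 = 2
k = -E/2 = 26/2 = 13
r^2 = h^2 + k^2 - F = 4 + 169 - 137 = 36
r = 6

Center (2, 13), radius = 6


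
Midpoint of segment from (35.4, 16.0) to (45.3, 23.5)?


Mx = (35.4 + 45.3)/2 = 80.7/2 = 40.3500
My = (16.0 + 23.5)/2 = 39.5/2 = 19.7500

(40.3500, 19.7500)


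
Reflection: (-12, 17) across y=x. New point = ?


Reflection rule for y=x: (y, x)
(-12, 17) -> (17, -12)

(17, -12)


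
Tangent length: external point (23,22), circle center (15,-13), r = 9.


d = sqrt((23-15)^2 + (22+ 13)^2) = sqrt(64+1225) = 35.9026
L = sqrt(1289.0000 - 81) = sqrt(1208.0000) = 34.7563

34.7563


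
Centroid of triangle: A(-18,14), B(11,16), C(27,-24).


Gx = (-18+11+27)/3 = 20/3 = 6.6667
Gy = (14+16- 24)/3 = 6/3 = 2.0000

G = (6.6667, 2.0000)


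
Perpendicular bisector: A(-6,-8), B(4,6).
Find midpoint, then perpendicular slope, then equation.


Midpoint = (-1, -1)
Slope of AB = dy/dx = 14/10 = 1.4000
Perp slope = -dx/dy = -10/14 = -0.7143
b = My - (perp slope)*Mx = -1 + (10*(-1))/14 = -1 - 0.7143 = -1.7143

y = -0.7143x - 1.7143


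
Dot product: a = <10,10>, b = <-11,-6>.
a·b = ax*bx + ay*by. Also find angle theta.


a·b = 10*(-11) + 10*(-6) = -110 - 60 = -170
|a| = sqrt(100+100) = 14.1421
|b| = sqrt(121+36) = 12.5300
cos(theta) = -170/(sqrt(200)*sqrt(157)) = -170/sqrt(31400) = -0.959366
theta = arccos(-170/sqrt(31400)) = 163.6105 degrees

a·b = -170, theta = 163.6105 deg


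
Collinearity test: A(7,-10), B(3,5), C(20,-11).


7*(5+ 11) + 3*(-11+ 10) + 20*(-10-5)
= 112 - 3 - 300 = -191

No, not collinear (determinant = -191)


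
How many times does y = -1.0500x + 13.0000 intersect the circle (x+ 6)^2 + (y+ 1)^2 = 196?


Substitute y = -1.0500x + 13.0000: (x+ 6)^2 + (-1.0500x+13.0000+ 1)^2 = 196
Expand to Ax^2 + Bx + C = 0, where b-k = 14
A = 1+m^2 = 2.1025
B = 2(m(b-k) - h) = 2(-1.0500*14 + 6) = -17.4
C = h^2 + (b-k)^2 - r^2 = 36 + 196 - 196 = 36
disc = B^2-4AC = 302.7600 - 302.7600 = 0
disc = 0

1 intersection point (tangent)


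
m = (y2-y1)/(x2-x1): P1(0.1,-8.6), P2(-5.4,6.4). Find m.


dy = 6.4 + 8.6 = 15.0
dx = -5.4 - 0.1 = -5.5
m = 15.0/(-5.5) = -2.7273

m = -2.7273


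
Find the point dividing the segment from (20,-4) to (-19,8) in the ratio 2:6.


Px = (2*(-19) + 6*20)/8 = 82/8 = 10.2500
Py = (2*8 + 6*(-4))/8 = -8/8 = -1.0000

P = (10.2500, -1.0000)


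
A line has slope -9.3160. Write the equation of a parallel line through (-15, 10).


Parallel lines have equal slopes.
m2 = -9.3160
b2 = 10 + 9.3160*(-15) = -129.7400

y = -9.3160x - 129.7400


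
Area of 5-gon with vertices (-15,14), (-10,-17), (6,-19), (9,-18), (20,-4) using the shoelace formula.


sum(xi*y_{i+1}) = -15*(-17) - 10*(-19) + 6*(-18) + 9*(-4) + 20*14 = 581
sum(yi*x_{i+1}) = 14*(-10) - 17*6 - 19*9 - 18*20 - 4*(-15) = -713
Area = |581 + 713|/2 = 1294/2 = 647.0000

647.0000 sq units


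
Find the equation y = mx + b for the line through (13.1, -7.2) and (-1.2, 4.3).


m = (11.5)/(-14.3) = -0.8042
b = y1 - m*x1 = -7.2 - (11.5*13.1)/(-14.3) = -7.2 + 10.5350 = 3.3350

y = -0.8042x + 3.3350


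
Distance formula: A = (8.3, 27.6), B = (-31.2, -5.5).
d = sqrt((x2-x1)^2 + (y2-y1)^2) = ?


dx = -31.2 - 8.3 = -39.5
dy = -5.5 - 27.6 = -33.1
d = sqrt(1560.25 + 1095.61) = sqrt(2655.86) = 51.5350

51.5350


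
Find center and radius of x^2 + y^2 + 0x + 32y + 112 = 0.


h = -D/2 = 0/2 = 0
k = -E/2 = -32/2 = -16
r^2 = h^2 + k^2 - F = 0 + 256 - 112 = 144
r = 12

Center (0, -16), radius = 12


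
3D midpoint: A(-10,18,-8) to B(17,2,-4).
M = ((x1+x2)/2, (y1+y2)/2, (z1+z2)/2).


Mx = (-10+17)/2 = 3.5000
My = (18+2)/2 = 10.0000
Mz = (-8- 4)/2 = -6.0000

M = (3.5000, 10.0000, -6.0000)


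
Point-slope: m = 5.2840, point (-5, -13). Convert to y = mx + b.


y + 13 = 5.2840(x + 5)
y = 5.2840x - 13 - 5.2840*(-5)
y = 5.2840x + 13.4200

y = 5.2840x + 13.4200


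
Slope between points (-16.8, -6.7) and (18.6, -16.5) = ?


dy = -16.5 + 6.7 = -9.8
dx = 18.6 + 16.8 = 35.4
m = -9.8/35.4 = -0.2768

m = -0.2768


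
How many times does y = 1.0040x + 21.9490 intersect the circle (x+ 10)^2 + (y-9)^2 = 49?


Substitute y = 1.0040x + 21.9490: (x+ 10)^2 + (1.0040x+21.9490-9)^2 = 49
Expand to Ax^2 + Bx + C = 0, where b-k = 12.949
A = 1+m^2 = 2.008016
B = 2(m(b-k) - h) = 2(1.0040*12.949 + 10) = 46.001592
C = h^2 + (b-k)^2 - r^2 = 100 + 167.676601 - 49 = 218.676601
disc = B^2-4AC = 2116.1465 - 1756.4245 = 359.7220
disc > 0

2 intersection points


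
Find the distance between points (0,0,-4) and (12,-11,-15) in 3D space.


dx=12, dy=-11, dz=-11
d = sqrt(144+121+121) = sqrt(386) = 19.6469

19.6469


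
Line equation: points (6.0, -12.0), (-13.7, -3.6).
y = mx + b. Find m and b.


m = (8.4)/(-19.7) = -0.4264
b = y1 - m*x1 = -12.0 - (8.4*6.0)/(-19.7) = -12.0 + 2.5584 = -9.4416

y = -0.4264x - 9.4416


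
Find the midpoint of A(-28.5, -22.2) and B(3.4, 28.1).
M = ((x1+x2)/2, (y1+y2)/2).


Mx = (-28.5 + 3.4)/2 = -25.1/2 = -12.5500
My = (-22.2 + 28.1)/2 = 5.9/2 = 2.9500

(-12.5500, 2.9500)


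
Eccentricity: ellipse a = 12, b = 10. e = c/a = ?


c = sqrt(144-100) = sqrt(44) = 6.6332
e = c/a = sqrt(44)/12 = 0.5528

e = 0.5528


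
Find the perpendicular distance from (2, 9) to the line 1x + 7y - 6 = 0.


|1*2 + 7*9 - 6| = |59| = 59
sqrt(1 + 49) = sqrt(50) = 7.0711
d = 59/sqrt(50) = 8.3439

8.3439


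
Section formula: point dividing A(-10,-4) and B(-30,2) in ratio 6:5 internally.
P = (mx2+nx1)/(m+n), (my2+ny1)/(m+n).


Px = (6*(-30) + 5*(-10))/11 = -230/11 = -20.9091
Py = (6*2 + 5*(-4))/11 = -8/11 = -0.7273

P = (-20.9091, -0.7273)


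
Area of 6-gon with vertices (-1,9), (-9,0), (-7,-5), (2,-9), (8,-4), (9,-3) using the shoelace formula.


sum(xi*y_{i+1}) = -1*0 - 9*(-5) - 7*(-9) + 2*(-4) + 8*(-3) + 9*9 = 157
sum(yi*x_{i+1}) = 9*(-9) + 0*(-7) - 5*2 - 9*8 - 4*9 - 3*(-1) = -196
Area = |157 + 196|/2 = 353/2 = 176.5000

176.5000 sq units


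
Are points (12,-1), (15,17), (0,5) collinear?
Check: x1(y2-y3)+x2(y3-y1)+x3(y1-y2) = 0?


12*(17-5) + 15*(5+ 1) + 0*(-1-17)
= 144 + 90 + 0 = 234

No, not collinear (determinant = 234)


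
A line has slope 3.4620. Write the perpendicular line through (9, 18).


Perpendicular slope = -1/m1 = -1/3.4620 = -0.2889
b2 = y0 - m2*x0 = 18 + 9/3.4620 = 18 + 2.5997 = 20.5997

y = -0.2889x + 20.5997


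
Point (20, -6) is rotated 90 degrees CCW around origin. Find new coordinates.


cos(90) = 0, sin(90) = 1
x' = 20*0 + 6*1 = 6
y' = 20*1 - 6*0 = 20

(6, 20)


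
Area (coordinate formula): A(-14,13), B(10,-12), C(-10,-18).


-14*(-12+ 18) = -84
10*(-18-13) = -310
-10*(13+ 12) = -250
sum = -644
Area = |-644|/2 = 322.0000

322.0000 sq units


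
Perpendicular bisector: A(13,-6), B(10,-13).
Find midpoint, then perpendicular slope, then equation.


Midpoint = (11.5, -9.5)
Slope of AB = dy/dx = -7/(-3) = 2.3333
Perp slope = -dx/dy = -3/7 = -0.4286
b = My - (perp slope)*Mx = -9.5 + (-3*11.5)/(-7) = -9.5 + 4.9286 = -4.5714

y = -0.4286x - 4.5714


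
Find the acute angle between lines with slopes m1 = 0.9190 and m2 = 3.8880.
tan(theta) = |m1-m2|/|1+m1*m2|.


m1-m2 = -2.969
1+m1*m2 = 4.573072
tan(theta) = |-2.969/4.573072| = 0.649235
theta = arctan(|-2.969/4.573072|) = 32.9931 degrees (acute angle)

32.9931 degrees


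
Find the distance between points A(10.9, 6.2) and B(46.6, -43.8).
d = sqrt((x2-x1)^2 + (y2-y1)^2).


dx = 46.6 - 10.9 = 35.7
dy = -43.8 - 6.2 = -50.0
d = sqrt(1274.49 + 2500.0) = sqrt(3774.49) = 61.4369

61.4369


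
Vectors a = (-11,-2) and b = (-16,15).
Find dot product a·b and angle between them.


a·b = -11*(-16) - 2*15 = 176 - 30 = 146
|a| = sqrt(121+4) = 11.1803
|b| = sqrt(256+225) = 21.9317
cos(theta) = 146/(sqrt(125)*sqrt(481)) = 146/sqrt(60125) = 0.595423
theta = arccos(146/sqrt(60125)) = 53.4572 degrees

a·b = 146, theta = 53.4572 deg


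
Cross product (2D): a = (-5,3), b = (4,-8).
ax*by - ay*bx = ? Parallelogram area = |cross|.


cross = -5*(-8) - 3*4 = 40 - 12 = 28
Parallelogram area = |28| = 28

cross = 28, parallelogram area = 28


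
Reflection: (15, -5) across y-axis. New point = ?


Reflection rule for y-axis: (-x, y)
(15, -5) -> (-15, -5)

(-15, -5)


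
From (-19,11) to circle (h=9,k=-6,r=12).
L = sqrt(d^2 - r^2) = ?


d = sqrt((-19-9)^2 + (11+ 6)^2) = sqrt(784+289) = 32.7567
L = sqrt(1073.0000 - 144) = sqrt(929.0000) = 30.4795

30.4795


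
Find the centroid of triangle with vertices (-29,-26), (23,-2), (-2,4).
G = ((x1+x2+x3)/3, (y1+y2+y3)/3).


Gx = (-29+23- 2)/3 = -8/3 = -2.6667
Gy = (-26- 2+4)/3 = -24/3 = -8.0000

G = (-2.6667, -8.0000)


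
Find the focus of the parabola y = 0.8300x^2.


a = 0.8300
4a = 3.3200
focus = (0, 1/3.3200) = (0, 0.3012)

Focus = (0, 0.3012)


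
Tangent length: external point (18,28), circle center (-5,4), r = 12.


d = sqrt((18+ 5)^2 + (28-4)^2) = sqrt(529+576) = 33.2415
L = sqrt(1105.0000 - 144) = sqrt(961.0000) = 31.0000

31.0000


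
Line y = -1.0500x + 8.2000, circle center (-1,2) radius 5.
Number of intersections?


Substitute y = -1.0500x + 8.2000: (x+ 1)^2 + (-1.0500x+8.2000-2)^2 = 25
Expand to Ax^2 + Bx + C = 0, where b-k = 6.2
A = 1+m^2 = 2.1025
B = 2(m(b-k) - h) = 2(-1.0500*6.2 + 1) = -11.02
C = h^2 + (b-k)^2 - r^2 = 1 + 38.44 - 25 = 14.44
disc = B^2-4AC = 121.4404 - 121.4404 = 0
disc = 0

1 intersection point (tangent)


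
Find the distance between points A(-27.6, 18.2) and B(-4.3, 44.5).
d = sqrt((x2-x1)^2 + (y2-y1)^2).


dx = -4.3 + 27.6 = 23.3
dy = 44.5 - 18.2 = 26.3
d = sqrt(542.89 + 691.69) = sqrt(1234.58) = 35.1366

35.1366


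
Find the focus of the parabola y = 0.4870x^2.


a = 0.4870
4a = 1.9480
focus = (0, 1/1.9480) = (0, 0.5133)

Focus = (0, 0.5133)


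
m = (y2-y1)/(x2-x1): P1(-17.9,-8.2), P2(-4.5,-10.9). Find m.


dy = -10.9 + 8.2 = -2.7
dx = -4.5 + 17.9 = 13.4
m = -2.7/13.4 = -0.2015

m = -0.2015


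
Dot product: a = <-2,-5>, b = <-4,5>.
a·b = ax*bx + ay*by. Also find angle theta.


a·b = -2*(-4) - 5*5 = 8 - 25 = -17
|a| = sqrt(4+25) = 5.3852
|b| = sqrt(16+25) = 6.4031
cos(theta) = -17/(sqrt(29)*sqrt(41)) = -17/sqrt(1189) = -0.493013
theta = arccos(-17/sqrt(1189)) = 119.5388 degrees

a·b = -17, theta = 119.5388 deg


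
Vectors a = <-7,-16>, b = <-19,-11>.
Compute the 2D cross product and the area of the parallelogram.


cross = -7*(-11) + 16*(-19) = 77 - 304 = -227
Parallelogram area = |-227| = 227

cross = -227, parallelogram area = 227


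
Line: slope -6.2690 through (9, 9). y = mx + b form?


y - 9 = -6.2690(x - 9)
y = -6.2690x + 9 + 6.2690*9
y = -6.2690x + 65.4210

y = -6.2690x + 65.4210


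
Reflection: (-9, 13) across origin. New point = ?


Reflection rule for origin: (-x, -y)
(-9, 13) -> (9, -13)

(9, -13)


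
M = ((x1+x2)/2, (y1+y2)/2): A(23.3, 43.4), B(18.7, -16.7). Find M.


Mx = (23.3 + 18.7)/2 = 42.0/2 = 21.0000
My = (43.4 - 16.7)/2 = 26.7/2 = 13.3500

(21.0000, 13.3500)


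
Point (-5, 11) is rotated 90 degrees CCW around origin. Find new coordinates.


cos(90) = 0, sin(90) = 1
x' = -5*0 - 11*1 = -11
y' = -5*1 + 11*0 = -5

(-11, -5)


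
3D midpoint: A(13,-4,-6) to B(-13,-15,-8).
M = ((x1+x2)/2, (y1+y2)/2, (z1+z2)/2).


Mx = (13- 13)/2 = 0
My = (-4- 15)/2 = -9.5000
Mz = (-6- 8)/2 = -7.0000

M = (0, -9.5000, -7.0000)


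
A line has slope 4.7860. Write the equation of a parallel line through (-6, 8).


Parallel lines have equal slopes.
m2 = 4.7860
b2 = 8 - 4.7860*(-6) = 36.7160

y = 4.7860x + 36.7160


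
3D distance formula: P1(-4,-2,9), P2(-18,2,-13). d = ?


dx=-14, dy=4, dz=-22
d = sqrt(196+16+484) = sqrt(696) = 26.3818

26.3818


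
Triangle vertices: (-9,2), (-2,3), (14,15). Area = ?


-9*(3-15) = 108
-2*(15-2) = -26
14*(2-3) = -14
sum = 68
Area = |68|/2 = 34.0000

34.0000 sq units


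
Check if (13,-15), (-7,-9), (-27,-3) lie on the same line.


13*(-9+ 3) - 7*(-3+ 15) - 27*(-15+ 9)
= -78 - 84 + 162 = 0

Yes, collinear (determinant = 0)


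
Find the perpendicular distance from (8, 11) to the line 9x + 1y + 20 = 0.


|9*8 + 1*11 + 20| = |103| = 103
sqrt(81 + 1) = sqrt(82) = 9.0554
d = 103/sqrt(82) = 11.3744

11.3744


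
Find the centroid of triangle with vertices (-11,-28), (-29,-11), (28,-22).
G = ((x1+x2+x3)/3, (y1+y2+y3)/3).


Gx = (-11- 29+28)/3 = -12/3 = -4.0000
Gy = (-28- 11- 22)/3 = -61/3 = -20.3333

G = (-4.0000, -20.3333)


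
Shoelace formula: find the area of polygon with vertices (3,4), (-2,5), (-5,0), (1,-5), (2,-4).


sum(xi*y_{i+1}) = 3*5 - 2*0 - 5*(-5) + 1*(-4) + 2*4 = 44
sum(yi*x_{i+1}) = 4*(-2) + 5*(-5) + 0*1 - 5*2 - 4*3 = -55
Area = |44 + 55|/2 = 99/2 = 49.5000

49.5000 sq units


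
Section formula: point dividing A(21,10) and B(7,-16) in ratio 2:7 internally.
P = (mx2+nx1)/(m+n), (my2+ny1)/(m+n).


Px = (2*7 + 7*21)/9 = 161/9 = 17.8889
Py = (2*(-16) + 7*10)/9 = 38/9 = 4.2222

P = (17.8889, 4.2222)


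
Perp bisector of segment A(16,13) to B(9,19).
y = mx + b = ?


Midpoint = (12.5, 16)
Slope of AB = dy/dx = 6/(-7) = -0.8571
Perp slope = -dx/dy = 7/6 = 1.1667
b = My - (perp slope)*Mx = 16 + (-7*12.5)/6 = 16 - 14.5833 = 1.4167

y = 1.1667x + 1.4167


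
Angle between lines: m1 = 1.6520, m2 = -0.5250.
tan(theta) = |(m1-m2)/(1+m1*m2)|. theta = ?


m1-m2 = 2.177
1+m1*m2 = 0.1327
tan(theta) = |2.177/0.1327| = 16.405426
theta = arctan(|2.177/0.1327|) = 86.5118 degrees (acute angle)

86.5118 degrees


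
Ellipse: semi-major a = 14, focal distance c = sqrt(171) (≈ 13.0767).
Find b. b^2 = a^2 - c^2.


b^2 = 14^2 - (sqrt(171))^2 = 196 - 171 = 25
b = sqrt(25) = 5

b = 5


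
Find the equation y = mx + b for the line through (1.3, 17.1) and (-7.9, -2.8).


m = (-19.9)/(-9.2) = 2.1630
b = y1 - m*x1 = 17.1 - (-19.9*1.3)/(-9.2) = 17.1 - 2.8120 = 14.2880

y = 2.1630x + 14.2880


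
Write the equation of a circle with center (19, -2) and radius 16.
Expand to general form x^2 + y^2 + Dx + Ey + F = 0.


(x-19)^2 + (y+ 2)^2 = 16^2
D = -2h = -38, E = -2k = 4
F = h^2+k^2-r^2 = 361+4-256 = 109

x^2 + y^2 - 38x + 4y + 109 = 0


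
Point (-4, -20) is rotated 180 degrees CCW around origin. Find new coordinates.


cos(180) = -1, sin(180) = 0
x' = -4*(-1) + 20*0 = 4
y' = -4*0 - 20*(-1) = 20

(4, 20)


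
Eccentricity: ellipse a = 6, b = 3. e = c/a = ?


c = sqrt(36-9) = sqrt(27) = 5.1962
e = c/a = sqrt(27)/6 = 0.8660

e = 0.8660


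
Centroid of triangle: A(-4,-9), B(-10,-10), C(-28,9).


Gx = (-4- 10- 28)/3 = -42/3 = -14.0000
Gy = (-9- 10+9)/3 = -10/3 = -3.3333

G = (-14.0000, -3.3333)


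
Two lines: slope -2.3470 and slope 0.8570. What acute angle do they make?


m1-m2 = -3.204
1+m1*m2 = -1.011379
tan(theta) = |-3.204/(-1.011379)| = 3.167952
theta = arctan(|-3.204/(-1.011379)|) = 72.4811 degrees (acute angle)

72.4811 degrees


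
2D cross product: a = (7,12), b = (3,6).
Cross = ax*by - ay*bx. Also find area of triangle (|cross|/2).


cross = 7*6 - 12*3 = 42 - 36 = 6
Triangle area = |6|/2 = 6/2 = 3.0000

cross = 6, triangle area = 3.0000


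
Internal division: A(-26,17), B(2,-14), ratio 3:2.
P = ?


Px = (3*2 + 2*(-26))/5 = -46/5 = -9.2000
Py = (3*(-14) + 2*17)/5 = -8/5 = -1.6000

P = (-9.2000, -1.6000)


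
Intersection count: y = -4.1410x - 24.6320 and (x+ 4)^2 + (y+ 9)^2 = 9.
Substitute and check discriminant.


Substitute y = -4.1410x - 24.6320: (x+ 4)^2 + (-4.1410x- 24.6320+ 9)^2 = 9
Expand to Ax^2 + Bx + C = 0, where b-k = -15.632
A = 1+m^2 = 18.147881
B = 2(m(b-k) - h) = 2(-4.1410*(-15.632) + 4) = 137.464224
C = h^2 + (b-k)^2 - r^2 = 16 + 244.359424 - 9 = 251.359424
disc = B^2-4AC = 18896.4129 - 18246.5637 = 649.8492
disc > 0

2 intersection points


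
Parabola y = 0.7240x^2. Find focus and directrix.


a = 0.7240
1/(4a) = 0.3453
Focus = (0, 0.3453)
Directrix: y = -0.3453

Focus = (0, 0.3453), Directrix: y = -0.3453


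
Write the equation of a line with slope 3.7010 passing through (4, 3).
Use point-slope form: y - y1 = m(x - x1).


y - 3 = 3.7010(x - 4)
y = 3.7010x + 3 - 3.7010*4
y = 3.7010x - 11.8040

y = 3.7010x - 11.8040


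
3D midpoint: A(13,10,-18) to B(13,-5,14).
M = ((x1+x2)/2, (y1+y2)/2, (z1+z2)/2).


Mx = (13+13)/2 = 13.0000
My = (10- 5)/2 = 2.5000
Mz = (-18+14)/2 = -2.0000

M = (13.0000, 2.5000, -2.0000)


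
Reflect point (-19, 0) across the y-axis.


Reflection rule for y-axis: (-x, y)
(-19, 0) -> (19, 0)

(19, 0)


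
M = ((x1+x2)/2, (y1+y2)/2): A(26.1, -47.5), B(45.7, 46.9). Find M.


Mx = (26.1 + 45.7)/2 = 71.8/2 = 35.9000
My = (-47.5 + 46.9)/2 = -0.6/2 = -0.3000

(35.9000, -0.3000)


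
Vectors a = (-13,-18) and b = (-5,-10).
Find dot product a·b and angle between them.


a·b = -13*(-5) - 18*(-10) = 65 + 180 = 245
|a| = sqrt(169+324) = 22.2036
|b| = sqrt(25+100) = 11.1803
cos(theta) = 245/(sqrt(493)*sqrt(125)) = 245/sqrt(61625) = 0.986933
theta = arccos(245/sqrt(61625)) = 9.2726 degrees

a·b = 245, theta = 9.2726 deg


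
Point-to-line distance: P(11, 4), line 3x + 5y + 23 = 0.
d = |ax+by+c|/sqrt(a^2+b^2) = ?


|3*11 + 5*4 + 23| = |76| = 76
sqrt(9 + 25) = sqrt(34) = 5.8310
d = 76/sqrt(34) = 13.0339

13.0339


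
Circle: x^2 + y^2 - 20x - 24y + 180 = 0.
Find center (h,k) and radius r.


h = -D/2 = 20/2 = 10
k = -E/2 = 24/2 = 12
r^2 = h^2 + k^2 - F = 100 + 144 - 180 = 64
r = 8

Center (10, 12), radius = 8


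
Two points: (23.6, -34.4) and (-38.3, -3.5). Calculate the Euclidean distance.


dx = -38.3 - 23.6 = -61.9
dy = -3.5 + 34.4 = 30.9
d = sqrt(3831.61 + 954.81) = sqrt(4786.42) = 69.1840

69.1840


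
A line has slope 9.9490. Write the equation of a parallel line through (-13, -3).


Parallel lines have equal slopes.
m2 = 9.9490
b2 = -3 - 9.9490*(-13) = 126.3370

y = 9.9490x + 126.3370


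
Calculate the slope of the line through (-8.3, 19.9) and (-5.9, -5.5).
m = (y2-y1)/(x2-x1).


dy = -5.5 - 19.9 = -25.4
dx = -5.9 + 8.3 = 2.4
m = -25.4/2.4 = -10.5833

m = -10.5833


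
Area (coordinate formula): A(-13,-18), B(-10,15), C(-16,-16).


-13*(15+ 16) = -403
-10*(-16+ 18) = -20
-16*(-18-15) = 528
sum = 105
Area = |105|/2 = 52.5000

52.5000 sq units


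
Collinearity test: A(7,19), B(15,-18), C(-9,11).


7*(-18-11) + 15*(11-19) - 9*(19+ 18)
= -203 - 120 - 333 = -656

No, not collinear (determinant = -656)


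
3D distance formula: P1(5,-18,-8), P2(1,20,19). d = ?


dx=-4, dy=38, dz=27
d = sqrt(16+1444+729) = sqrt(2189) = 46.7868

46.7868


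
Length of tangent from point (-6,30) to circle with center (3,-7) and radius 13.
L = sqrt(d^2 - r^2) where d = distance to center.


d = sqrt((-6-3)^2 + (30+ 7)^2) = sqrt(81+1369) = 38.0789
L = sqrt(1450.0000 - 169) = sqrt(1281.0000) = 35.7911

35.7911


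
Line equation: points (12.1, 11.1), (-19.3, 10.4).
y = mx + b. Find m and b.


m = (-0.7)/(-31.4) = 0.0223
b = y1 - m*x1 = 11.1 - (-0.7*12.1)/(-31.4) = 11.1 - 0.2697 = 10.8303

y = 0.0223x + 10.8303


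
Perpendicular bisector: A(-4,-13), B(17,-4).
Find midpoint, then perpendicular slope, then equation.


Midpoint = (6.5, -8.5)
Slope of AB = dy/dx = 9/21 = 0.4286
Perp slope = -dx/dy = -21/9 = -2.3333
b = My - (perp slope)*Mx = -8.5 + (21*6.5)/9 = -8.5 + 15.1667 = 6.6667

y = -2.3333x + 6.6667


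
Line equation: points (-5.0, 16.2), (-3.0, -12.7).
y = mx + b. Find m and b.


m = (-28.9)/(2.0) = -14.4500
b = y1 - m*x1 = 16.2 - (-28.9*(-5.0))/(2.0) = 16.2 - 72.2500 = -56.0500

y = -14.4500x - 56.0500


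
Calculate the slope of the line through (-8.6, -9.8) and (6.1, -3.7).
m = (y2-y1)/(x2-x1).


dy = -3.7 + 9.8 = 6.1
dx = 6.1 + 8.6 = 14.7
m = 6.1/14.7 = 0.4150

m = 0.4150


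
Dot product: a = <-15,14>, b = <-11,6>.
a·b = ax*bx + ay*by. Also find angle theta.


a·b = -15*(-11) + 14*6 = 165 + 84 = 249
|a| = sqrt(225+196) = 20.5183
|b| = sqrt(121+36) = 12.5300
cos(theta) = 249/(sqrt(421)*sqrt(157)) = 249/sqrt(66097) = 0.968520
theta = arccos(249/sqrt(66097)) = 14.4146 degrees

a·b = 249, theta = 14.4146 deg


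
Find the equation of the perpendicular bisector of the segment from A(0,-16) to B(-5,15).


Midpoint = (-2.5, -0.5)
Slope of AB = dy/dx = 31/(-5) = -6.2000
Perp slope = -dx/dy = 5/31 = 0.1613
b = My - (perp slope)*Mx = -0.5 + (-5*(-2.5))/31 = -0.5 + 0.4032 = -0.0968

y = 0.1613x - 0.0968


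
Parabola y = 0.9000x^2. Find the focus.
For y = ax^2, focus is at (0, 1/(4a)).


a = 0.9000
4a = 3.6000
focus = (0, 1/3.6000) = (0, 0.2778)

Focus = (0, 0.2778)


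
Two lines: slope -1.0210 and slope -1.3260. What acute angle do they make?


m1-m2 = 0.305
1+m1*m2 = 2.353846
tan(theta) = |0.305/2.353846| = 0.129575
theta = arctan(|0.305/2.353846|) = 7.3830 degrees (acute angle)

7.3830 degrees


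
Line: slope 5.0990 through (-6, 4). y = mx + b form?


y - 4 = 5.0990(x + 6)
y = 5.0990x + 4 - 5.0990*(-6)
y = 5.0990x + 34.5940

y = 5.0990x + 34.5940


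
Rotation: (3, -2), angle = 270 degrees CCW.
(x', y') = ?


cos(270) = 0, sin(270) = -1
x' = 3*0 + 2*(-1) = -2
y' = 3*(-1) - 2*0 = -3

(-2, -3)


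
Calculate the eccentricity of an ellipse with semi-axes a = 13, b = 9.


c = sqrt(169-81) = sqrt(88) = 9.3808
e = c/a = sqrt(88)/13 = 0.7216

e = 0.7216


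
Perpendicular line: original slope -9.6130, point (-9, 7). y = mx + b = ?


Perpendicular slope = -1/m1 = -1/(-9.6130) = 0.1040
b2 = y0 - m2*x0 = 7 - 9/(-9.6130) = 7 + 0.9362 = 7.9362

y = 0.1040x + 7.9362


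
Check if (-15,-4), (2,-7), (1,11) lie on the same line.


-15*(-7-11) + 2*(11+ 4) + 1*(-4+ 7)
= 270 + 30 + 3 = 303

No, not collinear (determinant = 303)


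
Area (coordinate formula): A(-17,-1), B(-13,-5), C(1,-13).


-17*(-5+ 13) = -136
-13*(-13+ 1) = 156
1*(-1+ 5) = 4
sum = 24
Area = |24|/2 = 12.0000

12.0000 sq units


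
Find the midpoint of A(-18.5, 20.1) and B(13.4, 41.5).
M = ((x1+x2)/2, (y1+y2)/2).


Mx = (-18.5 + 13.4)/2 = -5.1/2 = -2.5500
My = (20.1 + 41.5)/2 = 61.6/2 = 30.8000

(-2.5500, 30.8000)


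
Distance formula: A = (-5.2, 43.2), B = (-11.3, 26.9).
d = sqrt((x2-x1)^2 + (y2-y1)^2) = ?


dx = -11.3 + 5.2 = -6.1
dy = 26.9 - 43.2 = -16.3
d = sqrt(37.21 + 265.69) = sqrt(302.9) = 17.4040

17.4040


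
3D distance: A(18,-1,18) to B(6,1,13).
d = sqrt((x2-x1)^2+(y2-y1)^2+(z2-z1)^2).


dx=-12, dy=2, dz=-5
d = sqrt(144+4+25) = sqrt(173) = 13.1529

13.1529


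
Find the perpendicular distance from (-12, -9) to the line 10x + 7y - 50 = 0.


|10*(-12) + 7*(-9) - 50| = |-233| = 233
sqrt(100 + 49) = sqrt(149) = 12.2066
d = 233/sqrt(149) = 19.0881

19.0881


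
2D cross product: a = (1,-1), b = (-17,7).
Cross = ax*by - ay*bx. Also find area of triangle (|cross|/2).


cross = 1*7 + 1*(-17) = 7 - 17 = -10
Triangle area = |-10|/2 = 10/2 = 5.0000

cross = -10, triangle area = 5.0000


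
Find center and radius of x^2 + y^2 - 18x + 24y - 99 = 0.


h = -D/2 = 18/2 = 9
k = -E/2 = -24/2 = -12
r^2 = h^2 + k^2 - F = 81 + 144 + 99 = 324
r = 18

Center (9, -12), radius = 18


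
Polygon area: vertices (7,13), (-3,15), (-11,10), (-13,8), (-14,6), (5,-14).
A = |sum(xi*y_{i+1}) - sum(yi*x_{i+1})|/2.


sum(xi*y_{i+1}) = 7*15 - 3*10 - 11*8 - 13*6 - 14*(-14) + 5*13 = 170
sum(yi*x_{i+1}) = 13*(-3) + 15*(-11) + 10*(-13) + 8*(-14) + 6*5 - 14*7 = -514
Area = |170 + 514|/2 = 684/2 = 342.0000

342.0000 sq units


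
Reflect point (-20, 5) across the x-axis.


Reflection rule for x-axis: (x, -y)
(-20, 5) -> (-20, -5)

(-20, -5)


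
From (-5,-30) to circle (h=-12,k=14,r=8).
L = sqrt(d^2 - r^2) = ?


d = sqrt((-5+ 12)^2 + (-30-14)^2) = sqrt(49+1936) = 44.5533
L = sqrt(1985.0000 - 64) = sqrt(1921.0000) = 43.8292

43.8292


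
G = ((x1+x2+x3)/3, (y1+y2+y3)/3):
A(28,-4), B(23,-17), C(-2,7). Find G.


Gx = (28+23- 2)/3 = 49/3 = 16.3333
Gy = (-4- 17+7)/3 = -14/3 = -4.6667

G = (16.3333, -4.6667)


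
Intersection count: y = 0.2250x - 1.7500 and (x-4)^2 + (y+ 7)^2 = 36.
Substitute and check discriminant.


Substitute y = 0.2250x - 1.7500: (x-4)^2 + (0.2250x- 1.7500+ 7)^2 = 36
Expand to Ax^2 + Bx + C = 0, where b-k = 5.25
A = 1+m^2 = 1.050625
B = 2(m(b-k) - h) = 2(0.2250*5.25 - 4) = -5.6375
C = h^2 + (b-k)^2 - r^2 = 16 + 27.5625 - 36 = 7.5625
disc = B^2-4AC = 31.7814 - 31.7814 = 0
disc = 0

1 intersection point (tangent)


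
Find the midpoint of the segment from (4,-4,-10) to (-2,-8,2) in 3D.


Mx = (4- 2)/2 = 1.0000
My = (-4- 8)/2 = -6.0000
Mz = (-10+2)/2 = -4.0000

M = (1.0000, -6.0000, -4.0000)


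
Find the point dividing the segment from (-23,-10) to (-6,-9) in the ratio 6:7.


Px = (6*(-6) + 7*(-23))/13 = -197/13 = -15.1538
Py = (6*(-9) + 7*(-10))/13 = -124/13 = -9.5385

P = (-15.1538, -9.5385)


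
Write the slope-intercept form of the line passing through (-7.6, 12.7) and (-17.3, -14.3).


m = (-27.0)/(-9.7) = 2.7835
b = y1 - m*x1 = 12.7 - (-27.0*(-7.6))/(-9.7) = 12.7 + 21.1546 = 33.8546

y = 2.7835x + 33.8546


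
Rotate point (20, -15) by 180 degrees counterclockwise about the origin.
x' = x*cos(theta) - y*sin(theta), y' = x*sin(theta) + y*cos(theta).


cos(180) = -1, sin(180) = 0
x' = 20*(-1) + 15*0 = -20
y' = 20*0 - 15*(-1) = 15

(-20, 15)


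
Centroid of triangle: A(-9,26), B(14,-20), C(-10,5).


Gx = (-9+14- 10)/3 = -5/3 = -1.6667
Gy = (26- 20+5)/3 = 11/3 = 3.6667

G = (-1.6667, 3.6667)


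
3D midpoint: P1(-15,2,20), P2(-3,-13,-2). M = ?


Mx = (-15- 3)/2 = -9.0000
My = (2- 13)/2 = -5.5000
Mz = (20- 2)/2 = 9.0000

M = (-9.0000, -5.5000, 9.0000)


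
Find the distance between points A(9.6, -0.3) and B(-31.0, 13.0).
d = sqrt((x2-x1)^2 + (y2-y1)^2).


dx = -31.0 - 9.6 = -40.6
dy = 13.0 + 0.3 = 13.3
d = sqrt(1648.36 + 176.89) = sqrt(1825.25) = 42.7229

42.7229


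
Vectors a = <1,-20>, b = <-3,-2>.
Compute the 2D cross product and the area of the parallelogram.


cross = 1*(-2) + 20*(-3) = -2 - 60 = -62
Parallelogram area = |-62| = 62

cross = -62, parallelogram area = 62


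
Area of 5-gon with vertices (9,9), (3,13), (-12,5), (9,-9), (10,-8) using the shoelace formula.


sum(xi*y_{i+1}) = 9*13 + 3*5 - 12*(-9) + 9*(-8) + 10*9 = 258
sum(yi*x_{i+1}) = 9*3 + 13*(-12) + 5*9 - 9*10 - 8*9 = -246
Area = |258 + 246|/2 = 504/2 = 252.0000

252.0000 sq units


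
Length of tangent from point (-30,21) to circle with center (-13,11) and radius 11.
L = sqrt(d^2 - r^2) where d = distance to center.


d = sqrt((-30+ 13)^2 + (21-11)^2) = sqrt(289+100) = 19.7231
L = sqrt(389.0000 - 121) = sqrt(268.0000) = 16.3707

16.3707


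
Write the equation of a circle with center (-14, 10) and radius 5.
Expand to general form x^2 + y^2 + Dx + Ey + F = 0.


(x+ 14)^2 + (y-10)^2 = 5^2
D = -2h = 28, E = -2k = -20
F = h^2+k^2-r^2 = 196+100-25 = 271

x^2 + y^2 + 28x - 20y + 271 = 0


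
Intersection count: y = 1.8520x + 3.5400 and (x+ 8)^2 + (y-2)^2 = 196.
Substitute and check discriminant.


Substitute y = 1.8520x + 3.5400: (x+ 8)^2 + (1.8520x+3.5400-2)^2 = 196
Expand to Ax^2 + Bx + C = 0, where b-k = 1.54
A = 1+m^2 = 4.429904
B = 2(m(b-k) - h) = 2(1.8520*1.54 + 8) = 21.70416
C = h^2 + (b-k)^2 - r^2 = 64 + 2.3716 - 196 = -129.6284
disc = B^2-4AC = 471.0706 + 2296.9655 = 2768.0361
disc > 0

2 intersection points


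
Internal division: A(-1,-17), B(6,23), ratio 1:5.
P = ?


Px = (1*6 + 5*(-1))/6 = 1/6 = 0.1667
Py = (1*23 + 5*(-17))/6 = -62/6 = -10.3333

P = (0.1667, -10.3333)


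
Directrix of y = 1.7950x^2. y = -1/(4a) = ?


a = 1.7950
1/(4a) = 0.1393
directrix: y = -0.1393 = -0.1393

y = -0.1393


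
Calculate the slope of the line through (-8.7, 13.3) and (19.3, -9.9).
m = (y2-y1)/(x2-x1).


dy = -9.9 - 13.3 = -23.2
dx = 19.3 + 8.7 = 28.0
m = -23.2/28.0 = -0.8286

m = -0.8286


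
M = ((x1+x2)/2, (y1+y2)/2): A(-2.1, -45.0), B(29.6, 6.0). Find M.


Mx = (-2.1 + 29.6)/2 = 27.5/2 = 13.7500
My = (-45.0 + 6.0)/2 = -39.0/2 = -19.5000

(13.7500, -19.5000)


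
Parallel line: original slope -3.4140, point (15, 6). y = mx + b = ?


Parallel lines have equal slopes.
m2 = -3.4140
b2 = 6 + 3.4140*15 = 57.2100

y = -3.4140x + 57.2100


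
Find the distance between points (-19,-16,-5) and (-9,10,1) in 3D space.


dx=10, dy=26, dz=6
d = sqrt(100+676+36) = sqrt(812) = 28.4956

28.4956


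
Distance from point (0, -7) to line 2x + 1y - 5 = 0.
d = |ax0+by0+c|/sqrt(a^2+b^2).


|2*0 + 1*(-7) - 5| = |-12| = 12
sqrt(4 + 1) = sqrt(5) = 2.2361
d = 12/sqrt(5) = 5.3666

5.3666


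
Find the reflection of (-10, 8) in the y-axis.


Reflection rule for y-axis: (-x, y)
(-10, 8) -> (10, 8)

(10, 8)


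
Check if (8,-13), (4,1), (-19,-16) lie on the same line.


8*(1+ 16) + 4*(-16+ 13) - 19*(-13-1)
= 136 - 12 + 266 = 390

No, not collinear (determinant = 390)


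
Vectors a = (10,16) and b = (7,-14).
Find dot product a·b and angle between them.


a·b = 10*7 + 16*(-14) = 70 - 224 = -154
|a| = sqrt(100+256) = 18.8680
|b| = sqrt(49+196) = 15.6525
cos(theta) = -154/(sqrt(356)*sqrt(245)) = -154/sqrt(87220) = -0.521450
theta = arccos(-154/sqrt(87220)) = 121.4296 degrees

a·b = -154, theta = 121.4296 deg


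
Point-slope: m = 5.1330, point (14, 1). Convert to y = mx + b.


y - 1 = 5.1330(x - 14)
y = 5.1330x + 1 - 5.1330*14
y = 5.1330x - 70.8620

y = 5.1330x - 70.8620


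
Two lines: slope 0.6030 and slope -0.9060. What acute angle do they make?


m1-m2 = 1.509
1+m1*m2 = 0.453682
tan(theta) = |1.509/0.453682| = 3.326118
theta = arctan(|1.509/0.453682|) = 73.2666 degrees (acute angle)

73.2666 degrees


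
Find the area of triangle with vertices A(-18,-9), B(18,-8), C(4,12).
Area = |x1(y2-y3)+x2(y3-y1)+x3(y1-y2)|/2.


-18*(-8-12) = 360
18*(12+ 9) = 378
4*(-9+ 8) = -4
sum = 734
Area = |734|/2 = 367.0000

367.0000 sq units


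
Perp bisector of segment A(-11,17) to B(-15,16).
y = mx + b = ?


Midpoint = (-13, 16.5)
Slope of AB = dy/dx = -1/(-4) = 0.2500
Perp slope = -dx/dy = -4/1 = -4.0000
b = My - (perp slope)*Mx = 16.5 + (-4*(-13))/(-1) = 16.5 - 52.0000 = -35.5000

y = -4.0000x - 35.5000
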